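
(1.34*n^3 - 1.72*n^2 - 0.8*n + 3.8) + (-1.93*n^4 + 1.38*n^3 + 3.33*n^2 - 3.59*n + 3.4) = -1.93*n^4 + 2.72*n^3 + 1.61*n^2 - 4.39*n + 7.2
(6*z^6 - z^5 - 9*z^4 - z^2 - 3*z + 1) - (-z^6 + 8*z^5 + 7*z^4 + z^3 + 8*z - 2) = 7*z^6 - 9*z^5 - 16*z^4 - z^3 - z^2 - 11*z + 3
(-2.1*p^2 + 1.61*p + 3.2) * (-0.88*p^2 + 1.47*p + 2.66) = 1.848*p^4 - 4.5038*p^3 - 6.0353*p^2 + 8.9866*p + 8.512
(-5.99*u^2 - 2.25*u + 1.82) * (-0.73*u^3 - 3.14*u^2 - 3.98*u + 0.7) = 4.3727*u^5 + 20.4511*u^4 + 29.5766*u^3 - 0.9528*u^2 - 8.8186*u + 1.274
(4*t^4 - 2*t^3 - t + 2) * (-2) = -8*t^4 + 4*t^3 + 2*t - 4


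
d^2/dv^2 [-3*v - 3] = 0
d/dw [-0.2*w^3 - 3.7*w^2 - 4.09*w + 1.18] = -0.6*w^2 - 7.4*w - 4.09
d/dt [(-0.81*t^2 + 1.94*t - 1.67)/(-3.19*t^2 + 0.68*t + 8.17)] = (5.6378*t^2 - 23.89*t + 16.9854)/(10.1761*t^4 - 4.3384*t^3 - 51.6622*t^2 + 11.1112*t + 66.7489)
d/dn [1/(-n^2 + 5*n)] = (2*n - 5)/(n^2*(n - 5)^2)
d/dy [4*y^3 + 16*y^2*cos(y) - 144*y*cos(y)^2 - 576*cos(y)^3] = -16*y^2*sin(y) + 12*y^2 + 144*y*sin(2*y) + 32*y*cos(y) + 1728*sin(y)*cos(y)^2 - 144*cos(y)^2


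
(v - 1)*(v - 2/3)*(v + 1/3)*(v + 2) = v^4 + 2*v^3/3 - 23*v^2/9 + 4*v/9 + 4/9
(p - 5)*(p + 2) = p^2 - 3*p - 10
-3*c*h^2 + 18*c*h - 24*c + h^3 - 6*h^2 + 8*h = (-3*c + h)*(h - 4)*(h - 2)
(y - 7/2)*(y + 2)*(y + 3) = y^3 + 3*y^2/2 - 23*y/2 - 21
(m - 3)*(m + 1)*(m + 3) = m^3 + m^2 - 9*m - 9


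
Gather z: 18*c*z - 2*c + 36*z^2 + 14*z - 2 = -2*c + 36*z^2 + z*(18*c + 14) - 2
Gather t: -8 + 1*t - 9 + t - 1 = 2*t - 18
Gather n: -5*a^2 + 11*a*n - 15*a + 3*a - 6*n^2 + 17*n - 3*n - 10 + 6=-5*a^2 - 12*a - 6*n^2 + n*(11*a + 14) - 4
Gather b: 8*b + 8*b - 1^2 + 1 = 16*b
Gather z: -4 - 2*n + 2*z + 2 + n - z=-n + z - 2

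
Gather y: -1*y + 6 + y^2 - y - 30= y^2 - 2*y - 24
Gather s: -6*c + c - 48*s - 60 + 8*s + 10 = -5*c - 40*s - 50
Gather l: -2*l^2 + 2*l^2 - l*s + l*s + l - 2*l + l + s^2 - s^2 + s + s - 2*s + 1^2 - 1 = 0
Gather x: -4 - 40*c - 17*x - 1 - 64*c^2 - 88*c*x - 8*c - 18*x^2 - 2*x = -64*c^2 - 48*c - 18*x^2 + x*(-88*c - 19) - 5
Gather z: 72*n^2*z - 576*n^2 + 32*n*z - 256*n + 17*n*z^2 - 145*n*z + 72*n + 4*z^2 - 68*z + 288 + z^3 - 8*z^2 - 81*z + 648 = -576*n^2 - 184*n + z^3 + z^2*(17*n - 4) + z*(72*n^2 - 113*n - 149) + 936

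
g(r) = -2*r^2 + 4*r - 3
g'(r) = 4 - 4*r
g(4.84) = -30.49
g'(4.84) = -15.36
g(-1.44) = -12.91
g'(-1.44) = 9.76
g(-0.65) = -6.44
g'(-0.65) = 6.60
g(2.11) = -3.46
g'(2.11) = -4.44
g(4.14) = -20.72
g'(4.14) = -12.56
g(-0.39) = -4.86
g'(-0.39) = 5.56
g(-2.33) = -23.18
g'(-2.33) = 13.32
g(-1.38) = -12.33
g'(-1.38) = 9.52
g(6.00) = -51.00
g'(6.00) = -20.00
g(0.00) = -3.00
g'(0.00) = 4.00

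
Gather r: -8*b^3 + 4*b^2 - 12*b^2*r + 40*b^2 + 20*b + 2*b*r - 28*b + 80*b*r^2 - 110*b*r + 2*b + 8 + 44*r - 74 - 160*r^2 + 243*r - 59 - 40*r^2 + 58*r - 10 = -8*b^3 + 44*b^2 - 6*b + r^2*(80*b - 200) + r*(-12*b^2 - 108*b + 345) - 135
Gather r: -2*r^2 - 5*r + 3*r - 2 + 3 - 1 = -2*r^2 - 2*r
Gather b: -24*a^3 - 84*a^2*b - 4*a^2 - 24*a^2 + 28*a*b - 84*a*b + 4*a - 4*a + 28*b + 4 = -24*a^3 - 28*a^2 + b*(-84*a^2 - 56*a + 28) + 4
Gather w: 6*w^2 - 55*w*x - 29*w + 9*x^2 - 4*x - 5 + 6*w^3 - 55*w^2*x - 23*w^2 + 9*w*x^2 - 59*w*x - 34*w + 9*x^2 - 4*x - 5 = 6*w^3 + w^2*(-55*x - 17) + w*(9*x^2 - 114*x - 63) + 18*x^2 - 8*x - 10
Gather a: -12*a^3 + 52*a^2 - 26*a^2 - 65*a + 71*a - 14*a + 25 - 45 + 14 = -12*a^3 + 26*a^2 - 8*a - 6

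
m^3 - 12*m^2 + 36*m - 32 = (m - 8)*(m - 2)^2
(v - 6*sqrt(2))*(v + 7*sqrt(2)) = v^2 + sqrt(2)*v - 84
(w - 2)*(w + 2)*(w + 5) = w^3 + 5*w^2 - 4*w - 20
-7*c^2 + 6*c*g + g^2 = (-c + g)*(7*c + g)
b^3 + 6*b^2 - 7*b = b*(b - 1)*(b + 7)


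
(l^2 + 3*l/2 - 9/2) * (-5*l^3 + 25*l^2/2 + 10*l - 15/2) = -5*l^5 + 5*l^4 + 205*l^3/4 - 195*l^2/4 - 225*l/4 + 135/4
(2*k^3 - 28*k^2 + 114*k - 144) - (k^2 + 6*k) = 2*k^3 - 29*k^2 + 108*k - 144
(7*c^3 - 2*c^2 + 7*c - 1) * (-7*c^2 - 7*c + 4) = -49*c^5 - 35*c^4 - 7*c^3 - 50*c^2 + 35*c - 4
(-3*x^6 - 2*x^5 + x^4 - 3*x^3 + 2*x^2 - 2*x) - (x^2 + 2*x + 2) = -3*x^6 - 2*x^5 + x^4 - 3*x^3 + x^2 - 4*x - 2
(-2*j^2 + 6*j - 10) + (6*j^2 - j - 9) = 4*j^2 + 5*j - 19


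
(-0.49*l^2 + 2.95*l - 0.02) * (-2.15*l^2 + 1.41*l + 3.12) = 1.0535*l^4 - 7.0334*l^3 + 2.6737*l^2 + 9.1758*l - 0.0624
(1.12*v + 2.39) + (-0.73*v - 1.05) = 0.39*v + 1.34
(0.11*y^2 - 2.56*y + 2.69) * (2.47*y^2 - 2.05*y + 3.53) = 0.2717*y^4 - 6.5487*y^3 + 12.2806*y^2 - 14.5513*y + 9.4957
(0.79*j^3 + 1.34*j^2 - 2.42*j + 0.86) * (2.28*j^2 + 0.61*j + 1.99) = 1.8012*j^5 + 3.5371*j^4 - 3.1281*j^3 + 3.1512*j^2 - 4.2912*j + 1.7114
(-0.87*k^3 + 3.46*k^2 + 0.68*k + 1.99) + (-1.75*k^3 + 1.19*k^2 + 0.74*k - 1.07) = -2.62*k^3 + 4.65*k^2 + 1.42*k + 0.92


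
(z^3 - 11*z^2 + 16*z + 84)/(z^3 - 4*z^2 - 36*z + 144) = (z^2 - 5*z - 14)/(z^2 + 2*z - 24)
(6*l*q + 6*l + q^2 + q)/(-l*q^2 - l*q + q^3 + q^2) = (6*l + q)/(q*(-l + q))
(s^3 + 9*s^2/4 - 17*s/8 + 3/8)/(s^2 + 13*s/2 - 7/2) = (4*s^2 + 11*s - 3)/(4*(s + 7))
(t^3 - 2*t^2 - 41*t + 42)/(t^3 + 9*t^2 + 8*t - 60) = (t^2 - 8*t + 7)/(t^2 + 3*t - 10)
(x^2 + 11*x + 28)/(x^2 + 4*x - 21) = (x + 4)/(x - 3)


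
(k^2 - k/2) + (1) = k^2 - k/2 + 1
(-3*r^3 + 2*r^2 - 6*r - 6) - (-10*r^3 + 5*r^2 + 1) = 7*r^3 - 3*r^2 - 6*r - 7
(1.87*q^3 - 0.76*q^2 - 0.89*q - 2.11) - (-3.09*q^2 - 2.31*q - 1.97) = 1.87*q^3 + 2.33*q^2 + 1.42*q - 0.14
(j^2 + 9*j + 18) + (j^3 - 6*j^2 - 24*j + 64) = j^3 - 5*j^2 - 15*j + 82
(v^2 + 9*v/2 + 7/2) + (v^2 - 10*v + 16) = 2*v^2 - 11*v/2 + 39/2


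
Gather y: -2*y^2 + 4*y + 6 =-2*y^2 + 4*y + 6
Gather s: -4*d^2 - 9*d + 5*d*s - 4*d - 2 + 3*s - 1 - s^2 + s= -4*d^2 - 13*d - s^2 + s*(5*d + 4) - 3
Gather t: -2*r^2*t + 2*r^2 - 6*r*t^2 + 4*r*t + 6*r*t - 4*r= 2*r^2 - 6*r*t^2 - 4*r + t*(-2*r^2 + 10*r)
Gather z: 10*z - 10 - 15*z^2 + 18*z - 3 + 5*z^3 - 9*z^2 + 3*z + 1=5*z^3 - 24*z^2 + 31*z - 12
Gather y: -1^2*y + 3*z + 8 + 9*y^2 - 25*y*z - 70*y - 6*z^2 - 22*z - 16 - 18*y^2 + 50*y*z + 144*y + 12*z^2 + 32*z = -9*y^2 + y*(25*z + 73) + 6*z^2 + 13*z - 8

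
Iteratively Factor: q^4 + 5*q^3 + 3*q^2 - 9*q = (q - 1)*(q^3 + 6*q^2 + 9*q) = q*(q - 1)*(q^2 + 6*q + 9) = q*(q - 1)*(q + 3)*(q + 3)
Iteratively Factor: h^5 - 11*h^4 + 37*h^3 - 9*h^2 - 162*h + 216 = (h - 4)*(h^4 - 7*h^3 + 9*h^2 + 27*h - 54) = (h - 4)*(h + 2)*(h^3 - 9*h^2 + 27*h - 27) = (h - 4)*(h - 3)*(h + 2)*(h^2 - 6*h + 9) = (h - 4)*(h - 3)^2*(h + 2)*(h - 3)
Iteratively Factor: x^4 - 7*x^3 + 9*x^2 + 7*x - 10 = (x - 2)*(x^3 - 5*x^2 - x + 5) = (x - 5)*(x - 2)*(x^2 - 1) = (x - 5)*(x - 2)*(x - 1)*(x + 1)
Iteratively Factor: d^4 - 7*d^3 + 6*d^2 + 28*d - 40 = (d - 2)*(d^3 - 5*d^2 - 4*d + 20) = (d - 2)^2*(d^2 - 3*d - 10) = (d - 2)^2*(d + 2)*(d - 5)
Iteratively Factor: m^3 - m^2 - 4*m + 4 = (m + 2)*(m^2 - 3*m + 2) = (m - 2)*(m + 2)*(m - 1)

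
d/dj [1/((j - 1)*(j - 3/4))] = 4*(7 - 8*j)/(16*j^4 - 56*j^3 + 73*j^2 - 42*j + 9)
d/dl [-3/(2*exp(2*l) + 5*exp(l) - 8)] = (12*exp(l) + 15)*exp(l)/(2*exp(2*l) + 5*exp(l) - 8)^2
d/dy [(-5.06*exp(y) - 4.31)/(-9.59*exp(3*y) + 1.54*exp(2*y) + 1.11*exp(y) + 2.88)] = (-97.0508*exp(3*y) - 116.2063*exp(2*y) + 13.2748*exp(y) - 9.7887)*exp(y)/(91.9681*exp(6*y) - 29.5372*exp(5*y) - 18.9182*exp(4*y) - 51.8196*exp(3*y) + 10.1025*exp(2*y) + 6.3936*exp(y) + 8.2944)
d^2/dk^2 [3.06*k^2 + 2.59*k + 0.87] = 6.12000000000000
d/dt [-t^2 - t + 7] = -2*t - 1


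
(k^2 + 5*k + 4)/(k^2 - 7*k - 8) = (k + 4)/(k - 8)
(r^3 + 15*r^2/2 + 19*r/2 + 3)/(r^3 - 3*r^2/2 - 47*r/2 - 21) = (2*r^2 + 13*r + 6)/(2*r^2 - 5*r - 42)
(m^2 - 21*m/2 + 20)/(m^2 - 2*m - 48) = (m - 5/2)/(m + 6)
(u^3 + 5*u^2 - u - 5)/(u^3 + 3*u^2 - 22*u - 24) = (u^2 + 4*u - 5)/(u^2 + 2*u - 24)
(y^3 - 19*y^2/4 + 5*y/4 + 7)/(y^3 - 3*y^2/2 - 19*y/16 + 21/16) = 4*(y - 4)/(4*y - 3)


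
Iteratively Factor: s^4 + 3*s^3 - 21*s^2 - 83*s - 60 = (s + 1)*(s^3 + 2*s^2 - 23*s - 60) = (s + 1)*(s + 4)*(s^2 - 2*s - 15) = (s - 5)*(s + 1)*(s + 4)*(s + 3)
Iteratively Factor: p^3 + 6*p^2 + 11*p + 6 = (p + 2)*(p^2 + 4*p + 3) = (p + 2)*(p + 3)*(p + 1)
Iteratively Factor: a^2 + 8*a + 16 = (a + 4)*(a + 4)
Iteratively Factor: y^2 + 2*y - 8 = (y + 4)*(y - 2)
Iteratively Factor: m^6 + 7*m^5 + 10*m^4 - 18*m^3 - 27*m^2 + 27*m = (m + 3)*(m^5 + 4*m^4 - 2*m^3 - 12*m^2 + 9*m) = (m - 1)*(m + 3)*(m^4 + 5*m^3 + 3*m^2 - 9*m) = (m - 1)*(m + 3)^2*(m^3 + 2*m^2 - 3*m) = m*(m - 1)*(m + 3)^2*(m^2 + 2*m - 3) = m*(m - 1)*(m + 3)^3*(m - 1)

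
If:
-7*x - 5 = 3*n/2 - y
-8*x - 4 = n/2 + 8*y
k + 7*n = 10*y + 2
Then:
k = 202/17 - 726*y/17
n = 128*y/17 - 24/17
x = -25*y/17 - 7/17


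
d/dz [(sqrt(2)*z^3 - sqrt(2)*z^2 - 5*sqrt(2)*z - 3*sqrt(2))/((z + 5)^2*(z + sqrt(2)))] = sqrt(2)*((z + 5)*(z + sqrt(2))*(3*z^2 - 2*z - 5) + (z + 5)*(-z^3 + z^2 + 5*z + 3) + 2*(z + sqrt(2))*(-z^3 + z^2 + 5*z + 3))/((z + 5)^3*(z + sqrt(2))^2)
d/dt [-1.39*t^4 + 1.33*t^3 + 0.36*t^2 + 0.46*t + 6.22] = -5.56*t^3 + 3.99*t^2 + 0.72*t + 0.46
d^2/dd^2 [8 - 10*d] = 0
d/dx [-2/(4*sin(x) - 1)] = 8*cos(x)/(4*sin(x) - 1)^2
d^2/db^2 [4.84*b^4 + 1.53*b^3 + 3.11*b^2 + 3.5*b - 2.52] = 58.08*b^2 + 9.18*b + 6.22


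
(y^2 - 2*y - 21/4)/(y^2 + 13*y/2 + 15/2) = (y - 7/2)/(y + 5)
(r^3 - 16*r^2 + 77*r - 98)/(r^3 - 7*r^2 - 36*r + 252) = (r^2 - 9*r + 14)/(r^2 - 36)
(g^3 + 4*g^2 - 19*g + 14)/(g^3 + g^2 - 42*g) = (g^2 - 3*g + 2)/(g*(g - 6))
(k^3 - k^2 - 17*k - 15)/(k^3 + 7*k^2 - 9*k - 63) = (k^2 - 4*k - 5)/(k^2 + 4*k - 21)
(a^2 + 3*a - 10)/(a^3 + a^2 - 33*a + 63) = (a^2 + 3*a - 10)/(a^3 + a^2 - 33*a + 63)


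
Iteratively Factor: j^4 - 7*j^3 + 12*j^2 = (j)*(j^3 - 7*j^2 + 12*j) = j^2*(j^2 - 7*j + 12) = j^2*(j - 3)*(j - 4)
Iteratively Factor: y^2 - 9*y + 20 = (y - 4)*(y - 5)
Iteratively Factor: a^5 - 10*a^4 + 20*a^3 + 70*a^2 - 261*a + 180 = (a + 3)*(a^4 - 13*a^3 + 59*a^2 - 107*a + 60) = (a - 5)*(a + 3)*(a^3 - 8*a^2 + 19*a - 12) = (a - 5)*(a - 4)*(a + 3)*(a^2 - 4*a + 3) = (a - 5)*(a - 4)*(a - 1)*(a + 3)*(a - 3)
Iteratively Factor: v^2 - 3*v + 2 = (v - 1)*(v - 2)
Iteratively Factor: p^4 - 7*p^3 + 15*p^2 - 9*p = (p - 3)*(p^3 - 4*p^2 + 3*p) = (p - 3)*(p - 1)*(p^2 - 3*p) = (p - 3)^2*(p - 1)*(p)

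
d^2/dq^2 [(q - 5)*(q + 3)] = 2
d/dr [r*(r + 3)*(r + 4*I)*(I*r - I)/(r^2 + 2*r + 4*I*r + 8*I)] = 2*I*(r^3 + 4*r^2 + 4*r - 3)/(r^2 + 4*r + 4)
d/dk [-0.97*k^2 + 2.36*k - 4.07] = 2.36 - 1.94*k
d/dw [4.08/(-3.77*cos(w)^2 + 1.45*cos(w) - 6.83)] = (5.916 - 30.7632*cos(w))*sin(w)/(3.77*cos(w)^2 - 1.45*cos(w) + 6.83)^2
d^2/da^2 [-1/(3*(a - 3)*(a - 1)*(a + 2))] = 2*(-6*a^4 + 16*a^3 + 3*a^2 - 12*a - 37)/(3*(a^9 - 6*a^8 - 3*a^7 + 70*a^6 - 57*a^5 - 258*a^4 + 343*a^3 + 234*a^2 - 540*a + 216))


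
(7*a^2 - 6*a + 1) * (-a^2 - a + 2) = -7*a^4 - a^3 + 19*a^2 - 13*a + 2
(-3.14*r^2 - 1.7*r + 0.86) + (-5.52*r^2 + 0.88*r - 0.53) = -8.66*r^2 - 0.82*r + 0.33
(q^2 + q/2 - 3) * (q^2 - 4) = q^4 + q^3/2 - 7*q^2 - 2*q + 12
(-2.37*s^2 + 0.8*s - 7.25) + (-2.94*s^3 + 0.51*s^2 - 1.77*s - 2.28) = -2.94*s^3 - 1.86*s^2 - 0.97*s - 9.53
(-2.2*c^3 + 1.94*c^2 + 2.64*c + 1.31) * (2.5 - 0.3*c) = 0.66*c^4 - 6.082*c^3 + 4.058*c^2 + 6.207*c + 3.275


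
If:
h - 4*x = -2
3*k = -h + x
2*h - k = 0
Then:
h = 2/27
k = 4/27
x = 14/27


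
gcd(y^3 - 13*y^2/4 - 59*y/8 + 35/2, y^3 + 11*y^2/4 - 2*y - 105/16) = y + 5/2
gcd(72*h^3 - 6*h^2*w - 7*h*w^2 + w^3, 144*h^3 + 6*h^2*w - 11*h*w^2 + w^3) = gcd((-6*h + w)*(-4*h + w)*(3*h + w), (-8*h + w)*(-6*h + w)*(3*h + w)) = -18*h^2 - 3*h*w + w^2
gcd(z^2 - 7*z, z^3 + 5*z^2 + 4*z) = z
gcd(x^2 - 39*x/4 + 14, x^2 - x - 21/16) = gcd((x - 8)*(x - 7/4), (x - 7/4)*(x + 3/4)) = x - 7/4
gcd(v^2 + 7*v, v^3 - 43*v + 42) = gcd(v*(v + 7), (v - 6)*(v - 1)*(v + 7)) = v + 7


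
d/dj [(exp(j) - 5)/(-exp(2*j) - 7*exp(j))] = (exp(2*j) - 10*exp(j) - 35)*exp(-j)/(exp(2*j) + 14*exp(j) + 49)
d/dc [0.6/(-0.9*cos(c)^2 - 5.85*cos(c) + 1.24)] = -(1.08*cos(c) + 3.51)*sin(c)/(0.9*cos(c)^2 + 5.85*cos(c) - 1.24)^2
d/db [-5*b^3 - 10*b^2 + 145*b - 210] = -15*b^2 - 20*b + 145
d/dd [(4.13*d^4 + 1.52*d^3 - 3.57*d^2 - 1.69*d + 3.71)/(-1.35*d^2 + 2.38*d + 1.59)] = (-11.151*d^5 + 27.4362*d^4 + 33.502*d^3 - 3.5277*d^2 - 1.3356*d - 11.5169)/(1.8225*d^4 - 6.426*d^3 + 1.3714*d^2 + 7.5684*d + 2.5281)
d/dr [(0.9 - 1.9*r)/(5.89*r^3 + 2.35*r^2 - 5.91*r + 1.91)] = (22.382*r^3 - 11.438*r^2 - 4.23*r + 1.69)/(34.6921*r^6 + 27.683*r^5 - 64.0973*r^4 - 5.2772*r^3 + 43.9051*r^2 - 22.5762*r + 3.6481)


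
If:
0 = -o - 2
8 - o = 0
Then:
No Solution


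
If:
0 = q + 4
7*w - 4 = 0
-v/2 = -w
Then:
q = -4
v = 8/7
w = 4/7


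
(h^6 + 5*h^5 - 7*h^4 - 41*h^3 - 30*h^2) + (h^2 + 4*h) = h^6 + 5*h^5 - 7*h^4 - 41*h^3 - 29*h^2 + 4*h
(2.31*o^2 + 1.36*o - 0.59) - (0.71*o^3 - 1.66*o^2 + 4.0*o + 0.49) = -0.71*o^3 + 3.97*o^2 - 2.64*o - 1.08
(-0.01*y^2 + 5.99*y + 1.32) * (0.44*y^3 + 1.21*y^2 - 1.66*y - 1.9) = -0.0044*y^5 + 2.6235*y^4 + 7.8453*y^3 - 8.3272*y^2 - 13.5722*y - 2.508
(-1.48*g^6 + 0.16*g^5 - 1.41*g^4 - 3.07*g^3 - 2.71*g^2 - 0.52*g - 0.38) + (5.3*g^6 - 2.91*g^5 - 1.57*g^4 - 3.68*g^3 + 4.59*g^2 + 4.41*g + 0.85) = 3.82*g^6 - 2.75*g^5 - 2.98*g^4 - 6.75*g^3 + 1.88*g^2 + 3.89*g + 0.47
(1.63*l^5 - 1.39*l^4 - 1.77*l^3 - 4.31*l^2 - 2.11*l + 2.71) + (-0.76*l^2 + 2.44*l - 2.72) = 1.63*l^5 - 1.39*l^4 - 1.77*l^3 - 5.07*l^2 + 0.33*l - 0.0100000000000002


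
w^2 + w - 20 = (w - 4)*(w + 5)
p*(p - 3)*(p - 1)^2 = p^4 - 5*p^3 + 7*p^2 - 3*p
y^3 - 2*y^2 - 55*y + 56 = (y - 8)*(y - 1)*(y + 7)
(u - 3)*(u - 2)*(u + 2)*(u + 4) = u^4 + u^3 - 16*u^2 - 4*u + 48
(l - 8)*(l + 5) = l^2 - 3*l - 40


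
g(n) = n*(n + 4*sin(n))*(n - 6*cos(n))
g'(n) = n*(n + 4*sin(n))*(6*sin(n) + 1) + n*(n - 6*cos(n))*(4*cos(n) + 1) + (n + 4*sin(n))*(n - 6*cos(n))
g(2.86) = 97.95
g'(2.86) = -5.56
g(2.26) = 73.42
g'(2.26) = 79.33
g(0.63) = -7.94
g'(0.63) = -15.31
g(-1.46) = -16.85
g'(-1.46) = -23.37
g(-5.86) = -280.02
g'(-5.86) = 441.95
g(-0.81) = -14.85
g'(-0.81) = 23.35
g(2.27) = 74.21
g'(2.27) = 78.45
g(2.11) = 60.70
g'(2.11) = 89.13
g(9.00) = 1386.44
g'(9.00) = 142.54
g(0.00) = 0.00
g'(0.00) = 0.00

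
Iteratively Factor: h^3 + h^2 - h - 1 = (h + 1)*(h^2 - 1) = (h - 1)*(h + 1)*(h + 1)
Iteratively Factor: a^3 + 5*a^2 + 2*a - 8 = (a - 1)*(a^2 + 6*a + 8) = (a - 1)*(a + 2)*(a + 4)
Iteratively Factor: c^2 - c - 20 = (c + 4)*(c - 5)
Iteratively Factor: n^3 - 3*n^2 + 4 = (n - 2)*(n^2 - n - 2) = (n - 2)^2*(n + 1)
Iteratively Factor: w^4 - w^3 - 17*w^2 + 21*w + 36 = (w - 3)*(w^3 + 2*w^2 - 11*w - 12) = (w - 3)*(w + 1)*(w^2 + w - 12) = (w - 3)*(w + 1)*(w + 4)*(w - 3)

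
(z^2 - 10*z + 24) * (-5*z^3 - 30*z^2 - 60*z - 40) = -5*z^5 + 20*z^4 + 120*z^3 - 160*z^2 - 1040*z - 960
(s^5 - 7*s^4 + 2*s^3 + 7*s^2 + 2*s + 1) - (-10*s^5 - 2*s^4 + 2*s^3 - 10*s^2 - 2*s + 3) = 11*s^5 - 5*s^4 + 17*s^2 + 4*s - 2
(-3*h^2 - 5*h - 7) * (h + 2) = -3*h^3 - 11*h^2 - 17*h - 14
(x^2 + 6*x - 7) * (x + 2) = x^3 + 8*x^2 + 5*x - 14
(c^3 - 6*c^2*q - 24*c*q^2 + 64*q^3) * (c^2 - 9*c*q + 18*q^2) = c^5 - 15*c^4*q + 48*c^3*q^2 + 172*c^2*q^3 - 1008*c*q^4 + 1152*q^5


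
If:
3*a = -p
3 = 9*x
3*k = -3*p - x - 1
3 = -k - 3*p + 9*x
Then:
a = -2/27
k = -2/3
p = 2/9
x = 1/3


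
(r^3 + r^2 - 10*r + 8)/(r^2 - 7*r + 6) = (r^2 + 2*r - 8)/(r - 6)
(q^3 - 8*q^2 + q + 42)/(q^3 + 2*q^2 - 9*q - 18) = (q - 7)/(q + 3)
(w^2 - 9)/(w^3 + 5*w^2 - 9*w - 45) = 1/(w + 5)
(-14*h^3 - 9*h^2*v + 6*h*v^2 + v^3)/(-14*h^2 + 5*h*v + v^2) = h + v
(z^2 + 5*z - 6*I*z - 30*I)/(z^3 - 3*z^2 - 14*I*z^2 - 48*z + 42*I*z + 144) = (z + 5)/(z^2 - z*(3 + 8*I) + 24*I)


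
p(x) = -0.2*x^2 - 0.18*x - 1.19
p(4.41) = -5.87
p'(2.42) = -1.15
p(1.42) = -1.85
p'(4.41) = -1.94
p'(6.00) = -2.58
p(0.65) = -1.39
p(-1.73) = -1.48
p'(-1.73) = 0.51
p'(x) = -0.4*x - 0.18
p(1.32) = -1.78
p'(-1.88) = 0.57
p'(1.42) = -0.75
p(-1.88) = -1.56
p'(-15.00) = 5.82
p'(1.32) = -0.71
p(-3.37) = -2.85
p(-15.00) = -43.49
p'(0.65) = -0.44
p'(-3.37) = 1.17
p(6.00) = -9.47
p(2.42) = -2.80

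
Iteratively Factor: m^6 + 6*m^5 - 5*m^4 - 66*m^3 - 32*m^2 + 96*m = (m + 4)*(m^5 + 2*m^4 - 13*m^3 - 14*m^2 + 24*m) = (m + 4)^2*(m^4 - 2*m^3 - 5*m^2 + 6*m) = m*(m + 4)^2*(m^3 - 2*m^2 - 5*m + 6) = m*(m + 2)*(m + 4)^2*(m^2 - 4*m + 3) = m*(m - 1)*(m + 2)*(m + 4)^2*(m - 3)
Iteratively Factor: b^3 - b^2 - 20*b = (b + 4)*(b^2 - 5*b) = b*(b + 4)*(b - 5)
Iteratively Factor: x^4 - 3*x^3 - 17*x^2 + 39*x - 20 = (x - 5)*(x^3 + 2*x^2 - 7*x + 4) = (x - 5)*(x - 1)*(x^2 + 3*x - 4) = (x - 5)*(x - 1)^2*(x + 4)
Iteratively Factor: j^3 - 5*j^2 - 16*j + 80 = (j - 4)*(j^2 - j - 20) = (j - 4)*(j + 4)*(j - 5)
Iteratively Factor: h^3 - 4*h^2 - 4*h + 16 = (h + 2)*(h^2 - 6*h + 8) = (h - 2)*(h + 2)*(h - 4)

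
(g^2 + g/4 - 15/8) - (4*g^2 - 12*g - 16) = -3*g^2 + 49*g/4 + 113/8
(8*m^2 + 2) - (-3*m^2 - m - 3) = 11*m^2 + m + 5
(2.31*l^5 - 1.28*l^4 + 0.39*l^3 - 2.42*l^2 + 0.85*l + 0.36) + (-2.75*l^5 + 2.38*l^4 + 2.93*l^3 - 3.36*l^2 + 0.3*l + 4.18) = -0.44*l^5 + 1.1*l^4 + 3.32*l^3 - 5.78*l^2 + 1.15*l + 4.54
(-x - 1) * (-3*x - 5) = 3*x^2 + 8*x + 5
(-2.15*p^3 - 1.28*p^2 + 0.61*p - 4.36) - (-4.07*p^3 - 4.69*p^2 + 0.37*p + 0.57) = 1.92*p^3 + 3.41*p^2 + 0.24*p - 4.93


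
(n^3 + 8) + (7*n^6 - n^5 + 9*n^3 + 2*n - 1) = 7*n^6 - n^5 + 10*n^3 + 2*n + 7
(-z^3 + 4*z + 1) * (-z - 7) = z^4 + 7*z^3 - 4*z^2 - 29*z - 7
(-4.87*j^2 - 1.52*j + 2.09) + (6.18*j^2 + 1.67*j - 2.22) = 1.31*j^2 + 0.15*j - 0.13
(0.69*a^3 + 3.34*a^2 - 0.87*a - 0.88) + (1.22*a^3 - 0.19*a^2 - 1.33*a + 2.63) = 1.91*a^3 + 3.15*a^2 - 2.2*a + 1.75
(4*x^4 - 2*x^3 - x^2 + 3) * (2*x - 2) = 8*x^5 - 12*x^4 + 2*x^3 + 2*x^2 + 6*x - 6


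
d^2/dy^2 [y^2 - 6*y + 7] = 2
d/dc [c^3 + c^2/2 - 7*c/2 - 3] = 3*c^2 + c - 7/2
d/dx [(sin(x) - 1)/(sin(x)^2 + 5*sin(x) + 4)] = (2*sin(x) + cos(x)^2 + 8)*cos(x)/(sin(x)^2 + 5*sin(x) + 4)^2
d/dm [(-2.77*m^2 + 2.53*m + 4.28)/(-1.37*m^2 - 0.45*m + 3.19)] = (4.7126*m^2 - 5.9454*m + 9.9967)/(1.8769*m^4 + 1.233*m^3 - 8.5381*m^2 - 2.871*m + 10.1761)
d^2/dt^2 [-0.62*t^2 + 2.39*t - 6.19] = -1.24000000000000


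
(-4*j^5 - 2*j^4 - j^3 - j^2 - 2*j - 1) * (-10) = 40*j^5 + 20*j^4 + 10*j^3 + 10*j^2 + 20*j + 10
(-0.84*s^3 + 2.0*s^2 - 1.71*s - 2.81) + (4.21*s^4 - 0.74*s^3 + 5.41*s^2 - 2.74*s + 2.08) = 4.21*s^4 - 1.58*s^3 + 7.41*s^2 - 4.45*s - 0.73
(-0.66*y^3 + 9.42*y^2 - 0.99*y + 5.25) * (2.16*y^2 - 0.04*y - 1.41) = -1.4256*y^5 + 20.3736*y^4 - 1.5846*y^3 - 1.9026*y^2 + 1.1859*y - 7.4025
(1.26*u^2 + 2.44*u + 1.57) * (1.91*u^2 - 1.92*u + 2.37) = 2.4066*u^4 + 2.2412*u^3 + 1.3001*u^2 + 2.7684*u + 3.7209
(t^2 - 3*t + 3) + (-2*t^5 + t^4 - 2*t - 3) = -2*t^5 + t^4 + t^2 - 5*t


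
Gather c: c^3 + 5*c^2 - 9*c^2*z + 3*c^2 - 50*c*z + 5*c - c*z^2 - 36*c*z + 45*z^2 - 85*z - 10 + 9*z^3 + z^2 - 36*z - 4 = c^3 + c^2*(8 - 9*z) + c*(-z^2 - 86*z + 5) + 9*z^3 + 46*z^2 - 121*z - 14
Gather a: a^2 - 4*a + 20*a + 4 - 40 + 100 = a^2 + 16*a + 64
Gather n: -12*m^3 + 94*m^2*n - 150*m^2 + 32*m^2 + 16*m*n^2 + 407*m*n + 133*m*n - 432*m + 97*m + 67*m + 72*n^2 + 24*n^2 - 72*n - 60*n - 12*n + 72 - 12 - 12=-12*m^3 - 118*m^2 - 268*m + n^2*(16*m + 96) + n*(94*m^2 + 540*m - 144) + 48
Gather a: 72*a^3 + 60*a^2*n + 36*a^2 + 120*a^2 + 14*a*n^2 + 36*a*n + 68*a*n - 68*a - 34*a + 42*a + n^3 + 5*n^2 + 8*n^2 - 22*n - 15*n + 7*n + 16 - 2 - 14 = 72*a^3 + a^2*(60*n + 156) + a*(14*n^2 + 104*n - 60) + n^3 + 13*n^2 - 30*n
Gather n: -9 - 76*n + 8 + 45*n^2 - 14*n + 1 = 45*n^2 - 90*n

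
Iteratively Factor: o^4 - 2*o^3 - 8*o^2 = (o)*(o^3 - 2*o^2 - 8*o) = o^2*(o^2 - 2*o - 8) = o^2*(o + 2)*(o - 4)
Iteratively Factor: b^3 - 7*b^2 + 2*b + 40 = (b + 2)*(b^2 - 9*b + 20) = (b - 4)*(b + 2)*(b - 5)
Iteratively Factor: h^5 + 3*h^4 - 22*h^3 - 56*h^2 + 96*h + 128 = (h + 4)*(h^4 - h^3 - 18*h^2 + 16*h + 32) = (h - 2)*(h + 4)*(h^3 + h^2 - 16*h - 16) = (h - 2)*(h + 1)*(h + 4)*(h^2 - 16) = (h - 4)*(h - 2)*(h + 1)*(h + 4)*(h + 4)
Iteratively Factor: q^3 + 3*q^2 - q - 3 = (q + 3)*(q^2 - 1) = (q + 1)*(q + 3)*(q - 1)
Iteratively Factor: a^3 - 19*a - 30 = (a + 3)*(a^2 - 3*a - 10) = (a - 5)*(a + 3)*(a + 2)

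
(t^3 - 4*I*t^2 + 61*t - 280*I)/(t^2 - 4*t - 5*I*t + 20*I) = (t^2 + I*t + 56)/(t - 4)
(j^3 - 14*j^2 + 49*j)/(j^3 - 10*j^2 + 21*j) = (j - 7)/(j - 3)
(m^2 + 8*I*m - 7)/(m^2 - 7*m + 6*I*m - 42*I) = (m^2 + 8*I*m - 7)/(m^2 + m*(-7 + 6*I) - 42*I)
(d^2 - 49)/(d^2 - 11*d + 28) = (d + 7)/(d - 4)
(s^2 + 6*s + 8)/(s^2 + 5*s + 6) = (s + 4)/(s + 3)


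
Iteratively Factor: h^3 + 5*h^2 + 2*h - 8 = (h + 2)*(h^2 + 3*h - 4) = (h - 1)*(h + 2)*(h + 4)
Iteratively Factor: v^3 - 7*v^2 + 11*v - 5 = (v - 5)*(v^2 - 2*v + 1) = (v - 5)*(v - 1)*(v - 1)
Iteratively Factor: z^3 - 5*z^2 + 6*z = (z - 2)*(z^2 - 3*z) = (z - 3)*(z - 2)*(z)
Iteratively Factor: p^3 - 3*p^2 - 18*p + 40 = (p - 2)*(p^2 - p - 20) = (p - 5)*(p - 2)*(p + 4)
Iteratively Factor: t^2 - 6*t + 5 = (t - 5)*(t - 1)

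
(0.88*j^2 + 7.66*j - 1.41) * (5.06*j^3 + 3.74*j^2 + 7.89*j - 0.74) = 4.4528*j^5 + 42.0508*j^4 + 28.457*j^3 + 54.5128*j^2 - 16.7933*j + 1.0434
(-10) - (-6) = -4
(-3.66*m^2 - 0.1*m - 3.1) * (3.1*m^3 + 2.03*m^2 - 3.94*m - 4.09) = -11.346*m^5 - 7.7398*m^4 + 4.6074*m^3 + 9.0704*m^2 + 12.623*m + 12.679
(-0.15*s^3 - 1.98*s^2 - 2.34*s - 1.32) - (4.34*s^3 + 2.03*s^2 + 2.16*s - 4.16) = -4.49*s^3 - 4.01*s^2 - 4.5*s + 2.84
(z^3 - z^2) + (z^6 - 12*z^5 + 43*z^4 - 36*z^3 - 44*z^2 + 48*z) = z^6 - 12*z^5 + 43*z^4 - 35*z^3 - 45*z^2 + 48*z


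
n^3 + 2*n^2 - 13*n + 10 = (n - 2)*(n - 1)*(n + 5)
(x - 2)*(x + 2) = x^2 - 4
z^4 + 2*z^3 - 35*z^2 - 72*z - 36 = (z - 6)*(z + 1)^2*(z + 6)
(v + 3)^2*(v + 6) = v^3 + 12*v^2 + 45*v + 54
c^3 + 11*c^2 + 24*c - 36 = (c - 1)*(c + 6)^2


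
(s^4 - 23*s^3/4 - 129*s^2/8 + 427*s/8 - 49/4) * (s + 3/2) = s^5 - 17*s^4/4 - 99*s^3/4 + 467*s^2/16 + 1085*s/16 - 147/8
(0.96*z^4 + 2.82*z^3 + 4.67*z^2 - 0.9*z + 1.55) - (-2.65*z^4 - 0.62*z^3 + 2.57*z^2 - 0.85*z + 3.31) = 3.61*z^4 + 3.44*z^3 + 2.1*z^2 - 0.05*z - 1.76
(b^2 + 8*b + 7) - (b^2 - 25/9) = 8*b + 88/9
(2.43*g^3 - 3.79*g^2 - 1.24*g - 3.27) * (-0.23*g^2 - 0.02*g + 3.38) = -0.5589*g^5 + 0.8231*g^4 + 8.5744*g^3 - 12.0333*g^2 - 4.1258*g - 11.0526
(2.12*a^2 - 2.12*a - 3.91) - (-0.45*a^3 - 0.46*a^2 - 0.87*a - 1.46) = 0.45*a^3 + 2.58*a^2 - 1.25*a - 2.45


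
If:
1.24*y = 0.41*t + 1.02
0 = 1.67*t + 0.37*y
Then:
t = -0.17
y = 0.77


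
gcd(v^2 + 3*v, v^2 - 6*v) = v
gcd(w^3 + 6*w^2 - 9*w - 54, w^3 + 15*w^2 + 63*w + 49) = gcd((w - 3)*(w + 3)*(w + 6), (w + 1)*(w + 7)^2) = 1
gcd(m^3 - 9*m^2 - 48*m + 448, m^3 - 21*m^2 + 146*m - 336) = m - 8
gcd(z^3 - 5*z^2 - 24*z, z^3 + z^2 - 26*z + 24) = 1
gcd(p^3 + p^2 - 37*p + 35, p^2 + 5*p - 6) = p - 1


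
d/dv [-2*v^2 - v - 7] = -4*v - 1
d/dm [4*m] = 4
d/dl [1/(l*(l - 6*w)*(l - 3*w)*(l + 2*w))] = (-4*l^3 + 21*l^2*w - 36*w^3)/(l^2*(l^6 - 14*l^5*w + 49*l^4*w^2 + 72*l^3*w^3 - 504*l^2*w^4 + 1296*w^6))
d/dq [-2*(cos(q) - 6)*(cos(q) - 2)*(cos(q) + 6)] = 2*(3*cos(q)^2 - 4*cos(q) - 36)*sin(q)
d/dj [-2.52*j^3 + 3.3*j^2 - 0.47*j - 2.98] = -7.56*j^2 + 6.6*j - 0.47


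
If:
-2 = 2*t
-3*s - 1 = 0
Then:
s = -1/3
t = -1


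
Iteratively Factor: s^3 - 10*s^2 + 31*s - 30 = (s - 3)*(s^2 - 7*s + 10) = (s - 5)*(s - 3)*(s - 2)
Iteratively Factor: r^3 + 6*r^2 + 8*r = (r + 2)*(r^2 + 4*r) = (r + 2)*(r + 4)*(r)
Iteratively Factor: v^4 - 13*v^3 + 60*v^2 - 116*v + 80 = (v - 2)*(v^3 - 11*v^2 + 38*v - 40) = (v - 5)*(v - 2)*(v^2 - 6*v + 8) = (v - 5)*(v - 2)^2*(v - 4)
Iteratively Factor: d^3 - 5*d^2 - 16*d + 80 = (d - 4)*(d^2 - d - 20) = (d - 4)*(d + 4)*(d - 5)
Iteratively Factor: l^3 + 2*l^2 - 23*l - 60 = (l - 5)*(l^2 + 7*l + 12) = (l - 5)*(l + 4)*(l + 3)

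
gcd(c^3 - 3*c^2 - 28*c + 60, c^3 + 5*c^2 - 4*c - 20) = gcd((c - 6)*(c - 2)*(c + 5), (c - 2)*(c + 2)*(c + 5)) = c^2 + 3*c - 10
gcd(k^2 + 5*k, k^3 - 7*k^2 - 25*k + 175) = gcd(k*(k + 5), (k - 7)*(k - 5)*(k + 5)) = k + 5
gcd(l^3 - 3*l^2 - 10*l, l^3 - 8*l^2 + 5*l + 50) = l^2 - 3*l - 10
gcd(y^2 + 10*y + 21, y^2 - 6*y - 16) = 1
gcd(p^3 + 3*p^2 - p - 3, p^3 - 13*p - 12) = p^2 + 4*p + 3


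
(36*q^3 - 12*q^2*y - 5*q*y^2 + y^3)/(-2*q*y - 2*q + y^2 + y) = (-18*q^2 - 3*q*y + y^2)/(y + 1)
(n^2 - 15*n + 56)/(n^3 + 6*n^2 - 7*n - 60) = (n^2 - 15*n + 56)/(n^3 + 6*n^2 - 7*n - 60)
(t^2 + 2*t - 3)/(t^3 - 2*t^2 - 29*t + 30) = (t + 3)/(t^2 - t - 30)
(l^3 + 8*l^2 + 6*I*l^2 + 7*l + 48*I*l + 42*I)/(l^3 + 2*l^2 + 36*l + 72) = (l^2 + 8*l + 7)/(l^2 + l*(2 - 6*I) - 12*I)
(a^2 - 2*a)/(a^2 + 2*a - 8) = a/(a + 4)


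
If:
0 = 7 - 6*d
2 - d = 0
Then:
No Solution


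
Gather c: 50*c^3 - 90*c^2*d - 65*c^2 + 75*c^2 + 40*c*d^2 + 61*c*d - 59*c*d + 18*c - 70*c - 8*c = 50*c^3 + c^2*(10 - 90*d) + c*(40*d^2 + 2*d - 60)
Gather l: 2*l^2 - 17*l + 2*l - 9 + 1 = 2*l^2 - 15*l - 8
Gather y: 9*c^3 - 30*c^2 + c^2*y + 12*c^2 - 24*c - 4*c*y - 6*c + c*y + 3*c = 9*c^3 - 18*c^2 - 27*c + y*(c^2 - 3*c)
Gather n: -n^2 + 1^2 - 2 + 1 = -n^2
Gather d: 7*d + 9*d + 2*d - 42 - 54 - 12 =18*d - 108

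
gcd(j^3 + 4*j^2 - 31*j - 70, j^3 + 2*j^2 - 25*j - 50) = j^2 - 3*j - 10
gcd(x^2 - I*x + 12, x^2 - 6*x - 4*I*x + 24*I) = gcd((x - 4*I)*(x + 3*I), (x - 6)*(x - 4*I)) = x - 4*I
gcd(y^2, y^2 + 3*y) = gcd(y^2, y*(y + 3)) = y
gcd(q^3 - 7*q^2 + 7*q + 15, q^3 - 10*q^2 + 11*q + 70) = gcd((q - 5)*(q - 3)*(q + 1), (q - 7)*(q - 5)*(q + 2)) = q - 5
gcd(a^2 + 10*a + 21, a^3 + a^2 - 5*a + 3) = a + 3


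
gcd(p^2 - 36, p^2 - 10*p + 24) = p - 6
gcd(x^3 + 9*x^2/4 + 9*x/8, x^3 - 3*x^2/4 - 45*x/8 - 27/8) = x^2 + 9*x/4 + 9/8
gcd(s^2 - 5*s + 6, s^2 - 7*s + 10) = s - 2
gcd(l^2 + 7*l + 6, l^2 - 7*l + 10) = 1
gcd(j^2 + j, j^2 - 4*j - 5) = j + 1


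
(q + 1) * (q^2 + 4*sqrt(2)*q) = q^3 + q^2 + 4*sqrt(2)*q^2 + 4*sqrt(2)*q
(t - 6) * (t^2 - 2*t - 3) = t^3 - 8*t^2 + 9*t + 18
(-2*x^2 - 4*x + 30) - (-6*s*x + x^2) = 6*s*x - 3*x^2 - 4*x + 30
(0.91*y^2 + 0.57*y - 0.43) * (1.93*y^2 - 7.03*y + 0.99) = 1.7563*y^4 - 5.2972*y^3 - 3.9361*y^2 + 3.5872*y - 0.4257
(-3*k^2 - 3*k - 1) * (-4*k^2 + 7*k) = 12*k^4 - 9*k^3 - 17*k^2 - 7*k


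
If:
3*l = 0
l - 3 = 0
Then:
No Solution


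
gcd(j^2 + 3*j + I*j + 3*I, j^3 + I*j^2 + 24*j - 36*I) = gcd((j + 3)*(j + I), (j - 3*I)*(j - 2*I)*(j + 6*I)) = 1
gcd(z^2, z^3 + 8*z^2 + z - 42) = 1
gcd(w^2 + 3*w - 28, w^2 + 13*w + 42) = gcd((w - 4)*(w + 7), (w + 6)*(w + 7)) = w + 7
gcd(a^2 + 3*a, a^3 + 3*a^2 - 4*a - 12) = a + 3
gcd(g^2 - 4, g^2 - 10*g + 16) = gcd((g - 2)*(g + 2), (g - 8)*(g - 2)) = g - 2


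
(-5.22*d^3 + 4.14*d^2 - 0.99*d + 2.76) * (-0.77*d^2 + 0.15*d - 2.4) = 4.0194*d^5 - 3.9708*d^4 + 13.9113*d^3 - 12.2097*d^2 + 2.79*d - 6.624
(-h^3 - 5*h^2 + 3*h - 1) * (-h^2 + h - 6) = h^5 + 4*h^4 - 2*h^3 + 34*h^2 - 19*h + 6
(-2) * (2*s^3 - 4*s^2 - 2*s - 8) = -4*s^3 + 8*s^2 + 4*s + 16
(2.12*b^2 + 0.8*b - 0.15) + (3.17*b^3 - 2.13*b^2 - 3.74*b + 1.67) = 3.17*b^3 - 0.00999999999999979*b^2 - 2.94*b + 1.52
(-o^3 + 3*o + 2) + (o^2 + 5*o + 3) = -o^3 + o^2 + 8*o + 5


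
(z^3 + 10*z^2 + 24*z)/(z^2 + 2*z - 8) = z*(z + 6)/(z - 2)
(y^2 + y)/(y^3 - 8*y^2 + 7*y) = (y + 1)/(y^2 - 8*y + 7)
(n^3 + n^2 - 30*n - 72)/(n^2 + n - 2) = (n^3 + n^2 - 30*n - 72)/(n^2 + n - 2)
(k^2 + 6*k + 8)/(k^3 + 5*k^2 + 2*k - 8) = 1/(k - 1)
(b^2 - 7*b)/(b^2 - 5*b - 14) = b/(b + 2)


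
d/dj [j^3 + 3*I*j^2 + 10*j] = 3*j^2 + 6*I*j + 10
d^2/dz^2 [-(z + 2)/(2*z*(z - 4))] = (-z^3 - 6*z^2 + 24*z - 32)/(z^3*(z^3 - 12*z^2 + 48*z - 64))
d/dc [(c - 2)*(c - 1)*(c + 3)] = 3*c^2 - 7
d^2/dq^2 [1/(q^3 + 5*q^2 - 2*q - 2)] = 2*(-(3*q + 5)*(q^3 + 5*q^2 - 2*q - 2) + (3*q^2 + 10*q - 2)^2)/(q^3 + 5*q^2 - 2*q - 2)^3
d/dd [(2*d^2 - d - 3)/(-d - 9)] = 2*(-d^2 - 18*d + 3)/(d^2 + 18*d + 81)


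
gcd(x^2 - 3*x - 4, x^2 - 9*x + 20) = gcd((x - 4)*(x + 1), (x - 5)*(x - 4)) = x - 4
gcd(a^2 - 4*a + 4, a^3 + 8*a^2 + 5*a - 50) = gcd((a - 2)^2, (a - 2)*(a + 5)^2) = a - 2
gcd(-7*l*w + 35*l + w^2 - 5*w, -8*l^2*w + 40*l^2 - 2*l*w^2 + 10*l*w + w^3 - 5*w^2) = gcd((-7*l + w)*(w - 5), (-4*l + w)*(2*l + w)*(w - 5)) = w - 5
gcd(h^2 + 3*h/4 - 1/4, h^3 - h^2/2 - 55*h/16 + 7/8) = h - 1/4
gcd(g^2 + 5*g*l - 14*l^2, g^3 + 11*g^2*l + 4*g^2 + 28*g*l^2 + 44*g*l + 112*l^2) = g + 7*l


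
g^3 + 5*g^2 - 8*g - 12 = (g - 2)*(g + 1)*(g + 6)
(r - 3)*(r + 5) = r^2 + 2*r - 15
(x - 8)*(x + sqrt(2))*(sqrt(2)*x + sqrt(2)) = sqrt(2)*x^3 - 7*sqrt(2)*x^2 + 2*x^2 - 14*x - 8*sqrt(2)*x - 16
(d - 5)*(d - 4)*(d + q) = d^3 + d^2*q - 9*d^2 - 9*d*q + 20*d + 20*q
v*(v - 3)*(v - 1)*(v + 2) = v^4 - 2*v^3 - 5*v^2 + 6*v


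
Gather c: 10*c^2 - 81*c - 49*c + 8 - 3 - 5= 10*c^2 - 130*c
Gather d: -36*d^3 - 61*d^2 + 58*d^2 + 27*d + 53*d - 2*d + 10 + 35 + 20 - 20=-36*d^3 - 3*d^2 + 78*d + 45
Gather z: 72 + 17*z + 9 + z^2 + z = z^2 + 18*z + 81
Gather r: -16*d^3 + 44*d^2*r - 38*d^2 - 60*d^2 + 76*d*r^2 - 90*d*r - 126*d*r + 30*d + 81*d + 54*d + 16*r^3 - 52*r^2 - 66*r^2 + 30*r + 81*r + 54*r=-16*d^3 - 98*d^2 + 165*d + 16*r^3 + r^2*(76*d - 118) + r*(44*d^2 - 216*d + 165)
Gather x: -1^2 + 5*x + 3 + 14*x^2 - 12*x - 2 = 14*x^2 - 7*x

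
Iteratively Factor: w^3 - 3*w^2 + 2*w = (w - 2)*(w^2 - w) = (w - 2)*(w - 1)*(w)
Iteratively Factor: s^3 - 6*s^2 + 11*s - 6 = (s - 3)*(s^2 - 3*s + 2) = (s - 3)*(s - 2)*(s - 1)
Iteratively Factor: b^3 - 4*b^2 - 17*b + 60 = (b + 4)*(b^2 - 8*b + 15) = (b - 5)*(b + 4)*(b - 3)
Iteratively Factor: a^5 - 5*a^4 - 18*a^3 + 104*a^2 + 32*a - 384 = (a - 4)*(a^4 - a^3 - 22*a^2 + 16*a + 96) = (a - 4)*(a + 2)*(a^3 - 3*a^2 - 16*a + 48) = (a - 4)^2*(a + 2)*(a^2 + a - 12) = (a - 4)^2*(a - 3)*(a + 2)*(a + 4)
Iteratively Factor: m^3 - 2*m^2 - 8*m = (m + 2)*(m^2 - 4*m) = (m - 4)*(m + 2)*(m)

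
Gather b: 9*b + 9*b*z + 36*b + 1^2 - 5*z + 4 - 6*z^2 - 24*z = b*(9*z + 45) - 6*z^2 - 29*z + 5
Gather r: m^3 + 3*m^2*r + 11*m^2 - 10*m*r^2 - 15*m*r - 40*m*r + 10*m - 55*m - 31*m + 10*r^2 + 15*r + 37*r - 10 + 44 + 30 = m^3 + 11*m^2 - 76*m + r^2*(10 - 10*m) + r*(3*m^2 - 55*m + 52) + 64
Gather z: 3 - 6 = -3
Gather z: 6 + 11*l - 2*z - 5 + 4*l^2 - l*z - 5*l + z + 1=4*l^2 + 6*l + z*(-l - 1) + 2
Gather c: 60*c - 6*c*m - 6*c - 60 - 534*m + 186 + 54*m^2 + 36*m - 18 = c*(54 - 6*m) + 54*m^2 - 498*m + 108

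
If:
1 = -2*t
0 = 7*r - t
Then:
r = -1/14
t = -1/2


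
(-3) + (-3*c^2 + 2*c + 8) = -3*c^2 + 2*c + 5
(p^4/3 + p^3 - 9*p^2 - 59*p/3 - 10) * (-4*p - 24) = -4*p^5/3 - 12*p^4 + 12*p^3 + 884*p^2/3 + 512*p + 240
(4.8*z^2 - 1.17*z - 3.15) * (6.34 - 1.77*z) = -8.496*z^3 + 32.5029*z^2 - 1.8423*z - 19.971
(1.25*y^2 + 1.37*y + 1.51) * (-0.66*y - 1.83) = -0.825*y^3 - 3.1917*y^2 - 3.5037*y - 2.7633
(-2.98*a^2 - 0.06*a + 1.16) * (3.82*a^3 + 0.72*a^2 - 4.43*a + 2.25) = -11.3836*a^5 - 2.3748*a^4 + 17.5894*a^3 - 5.604*a^2 - 5.2738*a + 2.61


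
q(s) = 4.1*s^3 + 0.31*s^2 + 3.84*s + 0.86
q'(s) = 12.3*s^2 + 0.62*s + 3.84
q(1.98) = 41.50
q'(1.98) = 53.29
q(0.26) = 1.95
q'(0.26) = 4.83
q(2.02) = 43.68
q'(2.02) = 55.28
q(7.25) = 1607.41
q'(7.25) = 654.85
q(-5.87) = -840.27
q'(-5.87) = 424.02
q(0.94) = 8.15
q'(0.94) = 15.29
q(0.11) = 1.29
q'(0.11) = 4.06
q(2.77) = 101.02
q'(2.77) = 99.93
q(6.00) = 920.66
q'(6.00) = 450.36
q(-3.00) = -118.57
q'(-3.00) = 112.68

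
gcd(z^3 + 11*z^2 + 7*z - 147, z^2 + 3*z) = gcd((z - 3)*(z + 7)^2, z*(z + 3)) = 1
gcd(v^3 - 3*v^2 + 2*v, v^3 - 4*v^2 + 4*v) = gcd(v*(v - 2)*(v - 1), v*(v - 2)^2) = v^2 - 2*v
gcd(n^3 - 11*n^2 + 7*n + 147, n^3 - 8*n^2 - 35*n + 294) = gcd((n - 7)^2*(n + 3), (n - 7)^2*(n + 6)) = n^2 - 14*n + 49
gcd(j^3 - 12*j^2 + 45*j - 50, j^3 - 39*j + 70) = j^2 - 7*j + 10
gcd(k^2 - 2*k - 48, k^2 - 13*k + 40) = k - 8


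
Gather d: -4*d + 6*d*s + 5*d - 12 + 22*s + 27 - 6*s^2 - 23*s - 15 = d*(6*s + 1) - 6*s^2 - s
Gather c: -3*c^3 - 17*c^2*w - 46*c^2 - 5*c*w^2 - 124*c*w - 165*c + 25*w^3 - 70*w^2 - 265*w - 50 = -3*c^3 + c^2*(-17*w - 46) + c*(-5*w^2 - 124*w - 165) + 25*w^3 - 70*w^2 - 265*w - 50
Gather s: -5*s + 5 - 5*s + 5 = 10 - 10*s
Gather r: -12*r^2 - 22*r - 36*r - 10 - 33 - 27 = -12*r^2 - 58*r - 70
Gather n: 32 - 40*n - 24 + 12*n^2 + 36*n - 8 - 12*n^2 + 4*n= 0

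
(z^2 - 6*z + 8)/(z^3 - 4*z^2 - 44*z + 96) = (z - 4)/(z^2 - 2*z - 48)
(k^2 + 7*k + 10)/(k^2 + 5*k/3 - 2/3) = 3*(k + 5)/(3*k - 1)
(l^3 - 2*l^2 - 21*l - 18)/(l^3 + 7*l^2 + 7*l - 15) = (l^2 - 5*l - 6)/(l^2 + 4*l - 5)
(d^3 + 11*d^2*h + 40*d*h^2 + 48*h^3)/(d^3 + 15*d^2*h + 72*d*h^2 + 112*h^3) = (d + 3*h)/(d + 7*h)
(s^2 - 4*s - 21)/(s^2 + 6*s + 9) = (s - 7)/(s + 3)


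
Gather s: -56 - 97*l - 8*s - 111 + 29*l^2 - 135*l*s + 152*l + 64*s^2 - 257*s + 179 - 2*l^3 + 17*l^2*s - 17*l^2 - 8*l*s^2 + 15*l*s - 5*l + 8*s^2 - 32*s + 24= -2*l^3 + 12*l^2 + 50*l + s^2*(72 - 8*l) + s*(17*l^2 - 120*l - 297) + 36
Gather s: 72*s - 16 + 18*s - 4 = 90*s - 20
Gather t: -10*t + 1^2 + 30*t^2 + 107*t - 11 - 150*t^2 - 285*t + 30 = -120*t^2 - 188*t + 20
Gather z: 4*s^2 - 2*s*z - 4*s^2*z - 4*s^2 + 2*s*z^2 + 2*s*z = -4*s^2*z + 2*s*z^2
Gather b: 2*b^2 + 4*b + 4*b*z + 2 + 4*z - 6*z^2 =2*b^2 + b*(4*z + 4) - 6*z^2 + 4*z + 2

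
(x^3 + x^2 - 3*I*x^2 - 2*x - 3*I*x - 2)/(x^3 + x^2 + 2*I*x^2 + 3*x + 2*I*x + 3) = (x - 2*I)/(x + 3*I)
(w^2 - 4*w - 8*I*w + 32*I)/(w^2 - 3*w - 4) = (w - 8*I)/(w + 1)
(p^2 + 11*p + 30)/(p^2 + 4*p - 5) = (p + 6)/(p - 1)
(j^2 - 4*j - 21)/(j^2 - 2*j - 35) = (j + 3)/(j + 5)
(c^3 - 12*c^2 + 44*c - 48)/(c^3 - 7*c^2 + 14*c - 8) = (c - 6)/(c - 1)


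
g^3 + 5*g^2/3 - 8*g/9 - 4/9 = (g - 2/3)*(g + 1/3)*(g + 2)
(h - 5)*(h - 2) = h^2 - 7*h + 10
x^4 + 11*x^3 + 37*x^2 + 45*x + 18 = (x + 1)^2*(x + 3)*(x + 6)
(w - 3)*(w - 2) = w^2 - 5*w + 6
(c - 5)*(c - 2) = c^2 - 7*c + 10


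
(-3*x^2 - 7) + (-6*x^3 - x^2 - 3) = -6*x^3 - 4*x^2 - 10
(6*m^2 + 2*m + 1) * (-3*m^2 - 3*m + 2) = -18*m^4 - 24*m^3 + 3*m^2 + m + 2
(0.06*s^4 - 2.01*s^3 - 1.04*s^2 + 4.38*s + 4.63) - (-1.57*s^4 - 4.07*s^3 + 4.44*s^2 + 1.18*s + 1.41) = 1.63*s^4 + 2.06*s^3 - 5.48*s^2 + 3.2*s + 3.22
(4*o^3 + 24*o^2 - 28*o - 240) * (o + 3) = 4*o^4 + 36*o^3 + 44*o^2 - 324*o - 720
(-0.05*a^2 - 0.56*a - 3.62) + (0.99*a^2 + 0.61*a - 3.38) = 0.94*a^2 + 0.0499999999999999*a - 7.0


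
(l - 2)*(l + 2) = l^2 - 4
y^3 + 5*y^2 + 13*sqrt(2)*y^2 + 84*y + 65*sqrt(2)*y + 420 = (y + 5)*(y + 6*sqrt(2))*(y + 7*sqrt(2))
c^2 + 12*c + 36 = (c + 6)^2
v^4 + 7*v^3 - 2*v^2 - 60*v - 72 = (v - 3)*(v + 2)^2*(v + 6)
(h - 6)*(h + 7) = h^2 + h - 42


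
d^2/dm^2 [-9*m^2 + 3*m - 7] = -18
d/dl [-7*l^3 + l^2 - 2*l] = -21*l^2 + 2*l - 2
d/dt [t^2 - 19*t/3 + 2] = 2*t - 19/3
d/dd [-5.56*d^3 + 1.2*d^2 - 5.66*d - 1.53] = -16.68*d^2 + 2.4*d - 5.66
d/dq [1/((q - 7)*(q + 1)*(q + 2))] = (-(q - 7)*(q + 1) - (q - 7)*(q + 2) - (q + 1)*(q + 2))/((q - 7)^2*(q + 1)^2*(q + 2)^2)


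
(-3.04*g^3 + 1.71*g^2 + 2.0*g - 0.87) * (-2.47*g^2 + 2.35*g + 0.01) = 7.5088*g^5 - 11.3677*g^4 - 0.9519*g^3 + 6.866*g^2 - 2.0245*g - 0.0087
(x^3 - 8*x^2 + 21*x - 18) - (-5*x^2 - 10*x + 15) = x^3 - 3*x^2 + 31*x - 33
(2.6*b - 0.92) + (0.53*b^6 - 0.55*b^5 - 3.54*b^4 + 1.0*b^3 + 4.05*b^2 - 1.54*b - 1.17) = 0.53*b^6 - 0.55*b^5 - 3.54*b^4 + 1.0*b^3 + 4.05*b^2 + 1.06*b - 2.09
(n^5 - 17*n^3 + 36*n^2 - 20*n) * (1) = n^5 - 17*n^3 + 36*n^2 - 20*n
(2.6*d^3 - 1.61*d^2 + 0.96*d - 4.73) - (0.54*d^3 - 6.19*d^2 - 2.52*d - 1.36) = 2.06*d^3 + 4.58*d^2 + 3.48*d - 3.37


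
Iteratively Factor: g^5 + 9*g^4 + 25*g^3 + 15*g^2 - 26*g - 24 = (g + 2)*(g^4 + 7*g^3 + 11*g^2 - 7*g - 12) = (g + 2)*(g + 3)*(g^3 + 4*g^2 - g - 4) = (g - 1)*(g + 2)*(g + 3)*(g^2 + 5*g + 4) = (g - 1)*(g + 2)*(g + 3)*(g + 4)*(g + 1)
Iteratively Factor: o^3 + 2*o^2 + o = (o)*(o^2 + 2*o + 1) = o*(o + 1)*(o + 1)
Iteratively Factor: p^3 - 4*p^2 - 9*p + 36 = (p + 3)*(p^2 - 7*p + 12) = (p - 3)*(p + 3)*(p - 4)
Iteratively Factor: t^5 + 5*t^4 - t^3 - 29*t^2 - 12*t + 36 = (t - 1)*(t^4 + 6*t^3 + 5*t^2 - 24*t - 36) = (t - 1)*(t + 3)*(t^3 + 3*t^2 - 4*t - 12) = (t - 1)*(t + 3)^2*(t^2 - 4) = (t - 2)*(t - 1)*(t + 3)^2*(t + 2)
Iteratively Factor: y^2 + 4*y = (y + 4)*(y)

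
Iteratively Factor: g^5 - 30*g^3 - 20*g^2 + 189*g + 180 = (g + 3)*(g^4 - 3*g^3 - 21*g^2 + 43*g + 60) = (g + 3)*(g + 4)*(g^3 - 7*g^2 + 7*g + 15) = (g - 3)*(g + 3)*(g + 4)*(g^2 - 4*g - 5) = (g - 3)*(g + 1)*(g + 3)*(g + 4)*(g - 5)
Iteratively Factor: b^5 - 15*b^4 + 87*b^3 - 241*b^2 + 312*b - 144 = (b - 3)*(b^4 - 12*b^3 + 51*b^2 - 88*b + 48) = (b - 4)*(b - 3)*(b^3 - 8*b^2 + 19*b - 12) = (b - 4)^2*(b - 3)*(b^2 - 4*b + 3) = (b - 4)^2*(b - 3)^2*(b - 1)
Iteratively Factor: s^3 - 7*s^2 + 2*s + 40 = (s + 2)*(s^2 - 9*s + 20) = (s - 4)*(s + 2)*(s - 5)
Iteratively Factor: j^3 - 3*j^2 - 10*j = (j - 5)*(j^2 + 2*j) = (j - 5)*(j + 2)*(j)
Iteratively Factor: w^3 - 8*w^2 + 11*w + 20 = (w - 5)*(w^2 - 3*w - 4) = (w - 5)*(w - 4)*(w + 1)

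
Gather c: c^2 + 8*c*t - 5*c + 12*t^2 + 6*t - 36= c^2 + c*(8*t - 5) + 12*t^2 + 6*t - 36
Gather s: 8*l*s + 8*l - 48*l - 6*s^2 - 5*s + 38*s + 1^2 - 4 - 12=-40*l - 6*s^2 + s*(8*l + 33) - 15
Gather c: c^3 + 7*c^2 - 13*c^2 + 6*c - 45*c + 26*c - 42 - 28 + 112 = c^3 - 6*c^2 - 13*c + 42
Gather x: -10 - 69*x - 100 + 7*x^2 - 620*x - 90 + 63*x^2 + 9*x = 70*x^2 - 680*x - 200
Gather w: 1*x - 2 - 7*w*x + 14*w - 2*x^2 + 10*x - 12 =w*(14 - 7*x) - 2*x^2 + 11*x - 14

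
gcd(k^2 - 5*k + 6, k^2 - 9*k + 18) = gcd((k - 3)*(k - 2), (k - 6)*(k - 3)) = k - 3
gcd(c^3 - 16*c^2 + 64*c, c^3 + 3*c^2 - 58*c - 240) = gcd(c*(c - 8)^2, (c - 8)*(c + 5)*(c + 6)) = c - 8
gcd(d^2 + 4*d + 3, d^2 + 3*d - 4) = 1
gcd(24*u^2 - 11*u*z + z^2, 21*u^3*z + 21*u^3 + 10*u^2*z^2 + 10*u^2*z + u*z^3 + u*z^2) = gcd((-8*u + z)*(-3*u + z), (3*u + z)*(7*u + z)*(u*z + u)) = 1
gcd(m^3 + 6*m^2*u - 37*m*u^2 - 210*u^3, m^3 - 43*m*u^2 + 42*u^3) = -m^2 - m*u + 42*u^2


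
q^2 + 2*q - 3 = (q - 1)*(q + 3)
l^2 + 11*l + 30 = (l + 5)*(l + 6)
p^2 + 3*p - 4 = (p - 1)*(p + 4)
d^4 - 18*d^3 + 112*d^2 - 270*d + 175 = (d - 7)*(d - 5)^2*(d - 1)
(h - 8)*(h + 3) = h^2 - 5*h - 24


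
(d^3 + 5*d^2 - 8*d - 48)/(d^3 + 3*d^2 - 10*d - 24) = (d + 4)/(d + 2)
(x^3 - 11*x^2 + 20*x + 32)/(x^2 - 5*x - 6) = (x^2 - 12*x + 32)/(x - 6)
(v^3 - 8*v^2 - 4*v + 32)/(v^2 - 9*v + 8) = (v^2 - 4)/(v - 1)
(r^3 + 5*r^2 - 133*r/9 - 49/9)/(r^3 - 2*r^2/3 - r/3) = (3*r^2 + 14*r - 49)/(3*r*(r - 1))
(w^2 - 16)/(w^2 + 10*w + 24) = (w - 4)/(w + 6)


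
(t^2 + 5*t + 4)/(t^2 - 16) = (t + 1)/(t - 4)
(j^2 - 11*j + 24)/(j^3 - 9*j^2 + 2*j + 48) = 1/(j + 2)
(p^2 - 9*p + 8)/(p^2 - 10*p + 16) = (p - 1)/(p - 2)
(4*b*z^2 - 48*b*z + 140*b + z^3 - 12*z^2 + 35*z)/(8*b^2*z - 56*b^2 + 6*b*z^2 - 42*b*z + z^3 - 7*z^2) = (z - 5)/(2*b + z)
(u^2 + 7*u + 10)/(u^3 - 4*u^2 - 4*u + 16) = (u + 5)/(u^2 - 6*u + 8)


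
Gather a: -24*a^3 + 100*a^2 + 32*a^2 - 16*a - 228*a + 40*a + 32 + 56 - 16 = -24*a^3 + 132*a^2 - 204*a + 72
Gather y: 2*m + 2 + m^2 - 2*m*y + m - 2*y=m^2 + 3*m + y*(-2*m - 2) + 2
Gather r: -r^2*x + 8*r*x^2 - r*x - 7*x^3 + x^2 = -r^2*x + r*(8*x^2 - x) - 7*x^3 + x^2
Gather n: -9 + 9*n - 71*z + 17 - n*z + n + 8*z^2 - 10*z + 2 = n*(10 - z) + 8*z^2 - 81*z + 10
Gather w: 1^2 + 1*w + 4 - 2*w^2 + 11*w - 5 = -2*w^2 + 12*w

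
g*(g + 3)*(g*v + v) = g^3*v + 4*g^2*v + 3*g*v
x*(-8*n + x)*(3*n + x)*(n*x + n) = -24*n^3*x^2 - 24*n^3*x - 5*n^2*x^3 - 5*n^2*x^2 + n*x^4 + n*x^3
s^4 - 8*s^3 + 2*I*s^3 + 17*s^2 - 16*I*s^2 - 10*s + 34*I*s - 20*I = (s - 5)*(s - 2)*(s - 1)*(s + 2*I)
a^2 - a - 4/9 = (a - 4/3)*(a + 1/3)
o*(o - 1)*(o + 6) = o^3 + 5*o^2 - 6*o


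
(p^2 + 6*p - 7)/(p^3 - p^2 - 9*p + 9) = (p + 7)/(p^2 - 9)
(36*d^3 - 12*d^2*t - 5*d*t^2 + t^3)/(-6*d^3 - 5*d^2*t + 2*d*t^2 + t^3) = (-6*d + t)/(d + t)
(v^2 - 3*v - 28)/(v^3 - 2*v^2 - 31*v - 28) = 1/(v + 1)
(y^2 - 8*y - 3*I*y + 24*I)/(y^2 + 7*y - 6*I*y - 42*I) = (y^2 - y*(8 + 3*I) + 24*I)/(y^2 + y*(7 - 6*I) - 42*I)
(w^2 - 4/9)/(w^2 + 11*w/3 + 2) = (w - 2/3)/(w + 3)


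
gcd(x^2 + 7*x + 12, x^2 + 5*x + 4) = x + 4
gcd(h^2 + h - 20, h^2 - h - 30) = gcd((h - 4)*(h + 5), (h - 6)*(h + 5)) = h + 5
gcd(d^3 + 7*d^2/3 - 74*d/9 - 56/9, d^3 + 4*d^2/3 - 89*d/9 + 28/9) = d^2 + 5*d/3 - 28/3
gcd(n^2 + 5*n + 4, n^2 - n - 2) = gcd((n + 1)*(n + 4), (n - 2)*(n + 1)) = n + 1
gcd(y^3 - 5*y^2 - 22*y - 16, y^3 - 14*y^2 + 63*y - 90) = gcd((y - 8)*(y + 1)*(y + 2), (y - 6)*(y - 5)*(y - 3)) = 1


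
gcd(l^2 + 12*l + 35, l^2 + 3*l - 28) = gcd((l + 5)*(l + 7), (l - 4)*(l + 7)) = l + 7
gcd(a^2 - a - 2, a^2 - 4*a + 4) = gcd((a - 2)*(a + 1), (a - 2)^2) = a - 2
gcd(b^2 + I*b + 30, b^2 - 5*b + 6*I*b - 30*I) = b + 6*I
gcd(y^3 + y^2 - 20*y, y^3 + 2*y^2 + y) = y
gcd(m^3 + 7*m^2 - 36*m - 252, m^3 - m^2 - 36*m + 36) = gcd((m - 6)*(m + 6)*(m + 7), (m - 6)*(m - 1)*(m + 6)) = m^2 - 36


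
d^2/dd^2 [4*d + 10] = 0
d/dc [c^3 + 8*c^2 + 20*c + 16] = 3*c^2 + 16*c + 20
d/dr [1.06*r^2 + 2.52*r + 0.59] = 2.12*r + 2.52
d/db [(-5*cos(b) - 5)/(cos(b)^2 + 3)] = 5*(sin(b)^2 - 2*cos(b) + 2)*sin(b)/(cos(b)^2 + 3)^2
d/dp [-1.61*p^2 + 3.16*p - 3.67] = 3.16 - 3.22*p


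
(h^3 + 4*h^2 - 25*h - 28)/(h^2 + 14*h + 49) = (h^2 - 3*h - 4)/(h + 7)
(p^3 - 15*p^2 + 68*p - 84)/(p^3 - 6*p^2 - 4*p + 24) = (p - 7)/(p + 2)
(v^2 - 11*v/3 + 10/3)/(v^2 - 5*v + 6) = (v - 5/3)/(v - 3)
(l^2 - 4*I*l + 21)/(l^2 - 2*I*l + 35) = (l + 3*I)/(l + 5*I)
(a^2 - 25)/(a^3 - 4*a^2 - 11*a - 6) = (25 - a^2)/(-a^3 + 4*a^2 + 11*a + 6)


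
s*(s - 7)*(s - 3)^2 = s^4 - 13*s^3 + 51*s^2 - 63*s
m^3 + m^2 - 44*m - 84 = (m - 7)*(m + 2)*(m + 6)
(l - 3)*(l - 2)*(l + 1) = l^3 - 4*l^2 + l + 6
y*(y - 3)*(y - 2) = y^3 - 5*y^2 + 6*y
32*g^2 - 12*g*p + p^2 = (-8*g + p)*(-4*g + p)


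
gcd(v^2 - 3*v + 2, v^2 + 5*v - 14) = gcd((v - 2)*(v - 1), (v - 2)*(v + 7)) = v - 2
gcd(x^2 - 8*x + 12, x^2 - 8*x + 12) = x^2 - 8*x + 12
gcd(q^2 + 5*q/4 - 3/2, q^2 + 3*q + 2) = q + 2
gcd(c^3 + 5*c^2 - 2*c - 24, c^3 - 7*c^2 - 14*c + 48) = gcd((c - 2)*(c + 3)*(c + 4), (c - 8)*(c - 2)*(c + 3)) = c^2 + c - 6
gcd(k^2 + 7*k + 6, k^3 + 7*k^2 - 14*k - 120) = k + 6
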